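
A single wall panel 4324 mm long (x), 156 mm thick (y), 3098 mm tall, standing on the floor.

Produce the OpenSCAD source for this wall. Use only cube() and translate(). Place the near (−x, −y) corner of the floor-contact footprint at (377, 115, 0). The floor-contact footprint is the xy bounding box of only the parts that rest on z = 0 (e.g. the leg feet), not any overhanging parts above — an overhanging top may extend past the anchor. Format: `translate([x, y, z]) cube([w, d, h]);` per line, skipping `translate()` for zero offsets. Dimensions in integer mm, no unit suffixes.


translate([377, 115, 0]) cube([4324, 156, 3098]);


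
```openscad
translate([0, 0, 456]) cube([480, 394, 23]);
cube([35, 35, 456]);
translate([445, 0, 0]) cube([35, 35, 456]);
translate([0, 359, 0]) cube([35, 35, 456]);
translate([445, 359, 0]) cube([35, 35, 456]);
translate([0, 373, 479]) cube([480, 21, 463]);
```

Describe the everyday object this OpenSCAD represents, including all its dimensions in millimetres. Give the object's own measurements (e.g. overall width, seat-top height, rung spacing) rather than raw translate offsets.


A chair. The seat is a 480×394×23 mm slab with its top at z = 479 mm, on four 35×35 mm corner legs (flush with the seat edges, standing on z = 0). A flat backrest 21 mm thick, 463 mm tall, spans the full seat width and rises from the seat top along its +y edge, rear face flush with the rear of the seat.


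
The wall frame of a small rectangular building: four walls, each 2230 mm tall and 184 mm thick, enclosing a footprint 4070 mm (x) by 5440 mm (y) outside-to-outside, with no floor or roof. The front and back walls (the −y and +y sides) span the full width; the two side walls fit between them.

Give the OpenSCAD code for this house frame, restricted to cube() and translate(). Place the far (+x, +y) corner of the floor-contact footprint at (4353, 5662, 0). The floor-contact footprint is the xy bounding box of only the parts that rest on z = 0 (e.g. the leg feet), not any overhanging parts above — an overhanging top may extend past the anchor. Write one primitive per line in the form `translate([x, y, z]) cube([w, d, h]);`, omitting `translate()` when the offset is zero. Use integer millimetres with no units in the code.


translate([283, 222, 0]) cube([4070, 184, 2230]);
translate([283, 5478, 0]) cube([4070, 184, 2230]);
translate([283, 406, 0]) cube([184, 5072, 2230]);
translate([4169, 406, 0]) cube([184, 5072, 2230]);


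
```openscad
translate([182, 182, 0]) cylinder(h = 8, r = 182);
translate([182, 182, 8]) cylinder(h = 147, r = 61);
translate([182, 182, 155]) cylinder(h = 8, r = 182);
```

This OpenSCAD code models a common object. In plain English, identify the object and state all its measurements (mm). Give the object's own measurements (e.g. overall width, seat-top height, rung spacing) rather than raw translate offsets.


A spool: two coaxial disc flanges of radius 182 mm and thickness 8 mm, joined by a core cylinder of radius 61 mm and height 147 mm. The lower flange rests on z = 0 and the three cylinders share a vertical axis.


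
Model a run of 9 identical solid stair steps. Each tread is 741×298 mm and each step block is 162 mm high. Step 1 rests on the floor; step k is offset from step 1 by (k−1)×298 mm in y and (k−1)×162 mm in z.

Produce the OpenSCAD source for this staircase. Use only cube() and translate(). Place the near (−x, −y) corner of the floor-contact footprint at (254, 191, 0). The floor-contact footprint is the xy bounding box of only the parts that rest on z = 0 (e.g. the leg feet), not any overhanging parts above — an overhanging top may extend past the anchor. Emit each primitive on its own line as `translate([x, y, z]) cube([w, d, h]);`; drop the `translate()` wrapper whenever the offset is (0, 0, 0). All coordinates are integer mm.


translate([254, 191, 0]) cube([741, 298, 162]);
translate([254, 489, 162]) cube([741, 298, 162]);
translate([254, 787, 324]) cube([741, 298, 162]);
translate([254, 1085, 486]) cube([741, 298, 162]);
translate([254, 1383, 648]) cube([741, 298, 162]);
translate([254, 1681, 810]) cube([741, 298, 162]);
translate([254, 1979, 972]) cube([741, 298, 162]);
translate([254, 2277, 1134]) cube([741, 298, 162]);
translate([254, 2575, 1296]) cube([741, 298, 162]);


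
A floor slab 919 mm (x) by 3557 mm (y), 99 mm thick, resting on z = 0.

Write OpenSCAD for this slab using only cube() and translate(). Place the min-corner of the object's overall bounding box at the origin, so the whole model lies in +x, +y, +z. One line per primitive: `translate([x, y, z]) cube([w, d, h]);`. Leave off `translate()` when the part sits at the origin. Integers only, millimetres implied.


cube([919, 3557, 99]);


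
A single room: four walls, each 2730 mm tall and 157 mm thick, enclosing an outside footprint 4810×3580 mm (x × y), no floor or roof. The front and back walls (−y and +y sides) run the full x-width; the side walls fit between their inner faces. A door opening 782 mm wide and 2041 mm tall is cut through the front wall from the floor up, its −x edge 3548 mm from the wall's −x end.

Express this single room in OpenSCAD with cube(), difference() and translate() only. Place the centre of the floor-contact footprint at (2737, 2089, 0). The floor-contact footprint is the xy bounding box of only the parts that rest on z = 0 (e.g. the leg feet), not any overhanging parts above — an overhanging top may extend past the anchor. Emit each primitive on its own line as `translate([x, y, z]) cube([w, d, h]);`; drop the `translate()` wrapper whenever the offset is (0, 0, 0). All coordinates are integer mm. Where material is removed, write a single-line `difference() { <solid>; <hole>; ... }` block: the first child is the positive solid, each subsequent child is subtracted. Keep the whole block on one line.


difference() { translate([332, 299, 0]) cube([4810, 157, 2730]); translate([3880, 299, 0]) cube([782, 157, 2041]); }
translate([332, 3722, 0]) cube([4810, 157, 2730]);
translate([332, 456, 0]) cube([157, 3266, 2730]);
translate([4985, 456, 0]) cube([157, 3266, 2730]);


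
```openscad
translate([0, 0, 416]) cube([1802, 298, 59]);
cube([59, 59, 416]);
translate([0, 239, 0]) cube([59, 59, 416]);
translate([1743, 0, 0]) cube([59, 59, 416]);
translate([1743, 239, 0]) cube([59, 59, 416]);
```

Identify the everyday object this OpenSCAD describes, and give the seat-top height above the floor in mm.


A bench. The seat-top height is 475 mm.

A long slab on four corner posts — a bench. The slab sits at z = 416 with thickness 59, so the top is 416 + 59 = 475 mm.


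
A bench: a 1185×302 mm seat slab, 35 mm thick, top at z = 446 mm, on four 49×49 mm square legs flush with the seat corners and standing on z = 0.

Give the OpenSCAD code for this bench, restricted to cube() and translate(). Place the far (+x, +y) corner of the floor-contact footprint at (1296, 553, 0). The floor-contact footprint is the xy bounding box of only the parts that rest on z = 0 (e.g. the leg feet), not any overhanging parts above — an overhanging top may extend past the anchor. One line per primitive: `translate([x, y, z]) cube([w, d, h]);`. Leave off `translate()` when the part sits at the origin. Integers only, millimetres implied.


translate([111, 251, 411]) cube([1185, 302, 35]);
translate([111, 251, 0]) cube([49, 49, 411]);
translate([111, 504, 0]) cube([49, 49, 411]);
translate([1247, 251, 0]) cube([49, 49, 411]);
translate([1247, 504, 0]) cube([49, 49, 411]);


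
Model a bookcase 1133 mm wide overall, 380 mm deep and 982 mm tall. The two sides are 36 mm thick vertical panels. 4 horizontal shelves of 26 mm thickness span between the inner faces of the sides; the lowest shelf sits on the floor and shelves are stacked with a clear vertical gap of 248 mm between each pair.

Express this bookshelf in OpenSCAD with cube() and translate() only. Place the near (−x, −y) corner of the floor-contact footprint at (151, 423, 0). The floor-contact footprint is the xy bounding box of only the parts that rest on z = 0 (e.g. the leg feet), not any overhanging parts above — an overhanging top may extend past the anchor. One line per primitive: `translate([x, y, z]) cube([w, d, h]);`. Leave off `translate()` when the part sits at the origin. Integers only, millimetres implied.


translate([151, 423, 0]) cube([36, 380, 982]);
translate([1248, 423, 0]) cube([36, 380, 982]);
translate([187, 423, 0]) cube([1061, 380, 26]);
translate([187, 423, 274]) cube([1061, 380, 26]);
translate([187, 423, 548]) cube([1061, 380, 26]);
translate([187, 423, 822]) cube([1061, 380, 26]);


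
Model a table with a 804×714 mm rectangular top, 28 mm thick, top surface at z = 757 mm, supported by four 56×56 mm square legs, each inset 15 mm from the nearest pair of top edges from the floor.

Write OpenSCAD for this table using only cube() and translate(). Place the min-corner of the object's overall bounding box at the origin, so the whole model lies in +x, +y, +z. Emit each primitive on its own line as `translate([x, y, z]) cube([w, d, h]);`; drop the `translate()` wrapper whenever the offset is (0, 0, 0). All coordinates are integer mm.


translate([0, 0, 729]) cube([804, 714, 28]);
translate([15, 15, 0]) cube([56, 56, 729]);
translate([733, 15, 0]) cube([56, 56, 729]);
translate([15, 643, 0]) cube([56, 56, 729]);
translate([733, 643, 0]) cube([56, 56, 729]);


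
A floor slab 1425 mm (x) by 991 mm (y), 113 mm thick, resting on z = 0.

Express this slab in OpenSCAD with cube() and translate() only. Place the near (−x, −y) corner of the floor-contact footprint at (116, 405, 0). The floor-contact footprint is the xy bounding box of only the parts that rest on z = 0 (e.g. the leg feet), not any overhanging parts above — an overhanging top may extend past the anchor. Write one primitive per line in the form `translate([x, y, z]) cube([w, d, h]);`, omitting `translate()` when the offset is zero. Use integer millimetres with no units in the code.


translate([116, 405, 0]) cube([1425, 991, 113]);


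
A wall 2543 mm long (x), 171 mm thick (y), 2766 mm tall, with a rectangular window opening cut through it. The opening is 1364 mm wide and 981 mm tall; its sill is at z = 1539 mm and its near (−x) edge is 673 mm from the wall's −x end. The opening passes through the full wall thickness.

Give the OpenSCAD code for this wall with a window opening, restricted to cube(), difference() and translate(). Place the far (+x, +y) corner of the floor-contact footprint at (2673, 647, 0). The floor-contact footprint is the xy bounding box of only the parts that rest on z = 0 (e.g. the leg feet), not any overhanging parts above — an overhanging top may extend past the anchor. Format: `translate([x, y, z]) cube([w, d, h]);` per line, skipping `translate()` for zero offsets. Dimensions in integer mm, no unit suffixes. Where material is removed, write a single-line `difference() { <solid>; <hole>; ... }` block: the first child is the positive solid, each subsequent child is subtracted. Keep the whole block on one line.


difference() { translate([130, 476, 0]) cube([2543, 171, 2766]); translate([803, 476, 1539]) cube([1364, 171, 981]); }


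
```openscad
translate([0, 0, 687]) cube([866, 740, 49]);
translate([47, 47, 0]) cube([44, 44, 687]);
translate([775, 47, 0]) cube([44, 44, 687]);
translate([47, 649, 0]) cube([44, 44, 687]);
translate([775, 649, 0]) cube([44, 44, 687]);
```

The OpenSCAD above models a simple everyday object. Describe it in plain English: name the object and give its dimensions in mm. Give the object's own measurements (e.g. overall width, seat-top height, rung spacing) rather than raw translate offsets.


A rectangular dining table. The top is 866×740×49 mm with its upper surface at z = 736 mm. It stands on four 44×44 mm square legs, each inset 47 mm from the nearest pair of top edges, running from the floor to the underside of the top.


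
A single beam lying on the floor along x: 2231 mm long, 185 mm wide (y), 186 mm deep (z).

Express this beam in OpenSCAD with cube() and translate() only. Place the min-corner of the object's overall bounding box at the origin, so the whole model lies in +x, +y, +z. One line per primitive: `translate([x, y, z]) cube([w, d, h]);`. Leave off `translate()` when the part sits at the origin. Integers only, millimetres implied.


cube([2231, 185, 186]);


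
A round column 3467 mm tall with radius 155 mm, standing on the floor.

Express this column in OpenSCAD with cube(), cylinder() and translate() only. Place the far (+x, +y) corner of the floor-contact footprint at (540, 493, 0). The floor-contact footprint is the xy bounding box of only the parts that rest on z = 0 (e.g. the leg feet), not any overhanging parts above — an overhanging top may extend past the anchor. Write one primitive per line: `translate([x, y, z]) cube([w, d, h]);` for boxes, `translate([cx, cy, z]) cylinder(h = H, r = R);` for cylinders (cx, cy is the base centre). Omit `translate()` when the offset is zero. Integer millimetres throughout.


translate([385, 338, 0]) cylinder(h = 3467, r = 155);


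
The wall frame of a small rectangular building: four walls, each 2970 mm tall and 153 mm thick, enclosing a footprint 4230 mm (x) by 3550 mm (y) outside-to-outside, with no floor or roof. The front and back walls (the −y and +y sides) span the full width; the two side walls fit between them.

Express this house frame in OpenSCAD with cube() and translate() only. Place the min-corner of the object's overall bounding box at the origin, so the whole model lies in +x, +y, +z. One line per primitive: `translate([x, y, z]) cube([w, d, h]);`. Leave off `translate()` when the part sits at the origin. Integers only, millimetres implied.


cube([4230, 153, 2970]);
translate([0, 3397, 0]) cube([4230, 153, 2970]);
translate([0, 153, 0]) cube([153, 3244, 2970]);
translate([4077, 153, 0]) cube([153, 3244, 2970]);


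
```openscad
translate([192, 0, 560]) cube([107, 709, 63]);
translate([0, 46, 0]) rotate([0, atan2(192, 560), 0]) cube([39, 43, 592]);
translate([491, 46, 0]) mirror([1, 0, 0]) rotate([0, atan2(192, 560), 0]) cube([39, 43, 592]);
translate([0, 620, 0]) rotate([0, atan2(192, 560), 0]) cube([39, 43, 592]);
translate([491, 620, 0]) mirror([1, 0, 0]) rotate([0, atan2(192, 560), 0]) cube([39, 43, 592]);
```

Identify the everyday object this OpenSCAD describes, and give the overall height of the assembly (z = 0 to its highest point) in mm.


A sawhorse. The overall height is 623 mm.

A beam across two mirrored pairs of raked legs — a sawhorse. The beam's underside is at z = 560 (matching the legs' vertical rise in atan2(192, 560)) and the beam is 63 mm tall, so its top is at 560 + 63 = 623 mm. The raked legs top out at the beam's underside, so that is the highest point.


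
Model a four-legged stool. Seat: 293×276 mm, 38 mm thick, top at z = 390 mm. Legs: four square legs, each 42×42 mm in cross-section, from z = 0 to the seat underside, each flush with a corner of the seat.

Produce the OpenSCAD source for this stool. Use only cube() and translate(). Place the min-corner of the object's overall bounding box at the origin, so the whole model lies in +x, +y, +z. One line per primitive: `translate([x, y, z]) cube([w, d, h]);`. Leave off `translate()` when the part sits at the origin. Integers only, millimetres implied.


translate([0, 0, 352]) cube([293, 276, 38]);
cube([42, 42, 352]);
translate([251, 0, 0]) cube([42, 42, 352]);
translate([0, 234, 0]) cube([42, 42, 352]);
translate([251, 234, 0]) cube([42, 42, 352]);


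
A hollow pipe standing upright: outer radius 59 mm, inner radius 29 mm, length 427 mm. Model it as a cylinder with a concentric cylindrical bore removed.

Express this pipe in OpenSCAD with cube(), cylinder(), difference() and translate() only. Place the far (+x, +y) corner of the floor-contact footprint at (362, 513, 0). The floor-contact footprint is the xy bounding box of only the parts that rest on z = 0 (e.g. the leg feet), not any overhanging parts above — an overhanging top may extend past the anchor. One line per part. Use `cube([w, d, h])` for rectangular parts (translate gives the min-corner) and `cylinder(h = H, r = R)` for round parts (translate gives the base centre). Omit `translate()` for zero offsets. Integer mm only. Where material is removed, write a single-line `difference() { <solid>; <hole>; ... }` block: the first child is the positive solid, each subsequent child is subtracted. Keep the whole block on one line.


difference() { translate([303, 454, 0]) cylinder(h = 427, r = 59); translate([303, 454, 0]) cylinder(h = 427, r = 29); }


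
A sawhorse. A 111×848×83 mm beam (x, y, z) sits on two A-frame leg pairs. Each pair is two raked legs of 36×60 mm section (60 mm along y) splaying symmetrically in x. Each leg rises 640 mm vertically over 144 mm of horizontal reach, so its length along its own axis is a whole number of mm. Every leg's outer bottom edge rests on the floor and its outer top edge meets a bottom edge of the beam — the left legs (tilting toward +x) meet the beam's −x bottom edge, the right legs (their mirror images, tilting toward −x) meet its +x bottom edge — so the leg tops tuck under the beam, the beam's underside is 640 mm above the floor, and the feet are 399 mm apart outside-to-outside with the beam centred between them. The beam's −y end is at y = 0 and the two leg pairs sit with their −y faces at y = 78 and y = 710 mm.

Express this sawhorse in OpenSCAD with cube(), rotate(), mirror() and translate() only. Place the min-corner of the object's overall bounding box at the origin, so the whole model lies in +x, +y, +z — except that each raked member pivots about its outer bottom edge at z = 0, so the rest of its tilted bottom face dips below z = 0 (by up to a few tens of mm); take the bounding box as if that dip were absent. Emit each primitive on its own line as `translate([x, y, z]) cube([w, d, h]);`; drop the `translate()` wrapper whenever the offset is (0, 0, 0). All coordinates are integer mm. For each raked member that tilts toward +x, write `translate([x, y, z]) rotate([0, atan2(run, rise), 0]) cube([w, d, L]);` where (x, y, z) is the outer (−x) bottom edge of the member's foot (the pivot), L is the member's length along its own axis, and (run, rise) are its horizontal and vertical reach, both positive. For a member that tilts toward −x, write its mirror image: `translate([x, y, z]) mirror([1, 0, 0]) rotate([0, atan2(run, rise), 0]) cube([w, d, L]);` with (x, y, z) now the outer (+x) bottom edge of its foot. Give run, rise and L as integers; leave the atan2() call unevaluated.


translate([144, 0, 640]) cube([111, 848, 83]);
translate([0, 78, 0]) rotate([0, atan2(144, 640), 0]) cube([36, 60, 656]);
translate([399, 78, 0]) mirror([1, 0, 0]) rotate([0, atan2(144, 640), 0]) cube([36, 60, 656]);
translate([0, 710, 0]) rotate([0, atan2(144, 640), 0]) cube([36, 60, 656]);
translate([399, 710, 0]) mirror([1, 0, 0]) rotate([0, atan2(144, 640), 0]) cube([36, 60, 656]);


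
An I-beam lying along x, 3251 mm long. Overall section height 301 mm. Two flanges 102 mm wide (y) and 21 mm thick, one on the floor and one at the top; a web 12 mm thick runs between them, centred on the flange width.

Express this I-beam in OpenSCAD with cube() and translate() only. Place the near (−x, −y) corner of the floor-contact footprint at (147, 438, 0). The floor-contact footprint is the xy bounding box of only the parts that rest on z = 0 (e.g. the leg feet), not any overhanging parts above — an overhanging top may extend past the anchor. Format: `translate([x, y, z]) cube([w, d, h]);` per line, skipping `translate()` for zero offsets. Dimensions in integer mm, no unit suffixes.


translate([147, 438, 0]) cube([3251, 102, 21]);
translate([147, 483, 21]) cube([3251, 12, 259]);
translate([147, 438, 280]) cube([3251, 102, 21]);


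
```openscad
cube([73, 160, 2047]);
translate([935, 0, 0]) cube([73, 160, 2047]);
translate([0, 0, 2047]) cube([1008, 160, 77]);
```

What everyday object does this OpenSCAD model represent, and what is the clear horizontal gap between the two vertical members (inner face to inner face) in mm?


A door frame. The clear opening width is 862 mm.

Two 2047 mm tall posts with a header on top — a door frame. The left jamb is 73 mm wide at x = 0; the right jamb starts at x = 935. The clear opening is 935 − 73 = 862 mm.


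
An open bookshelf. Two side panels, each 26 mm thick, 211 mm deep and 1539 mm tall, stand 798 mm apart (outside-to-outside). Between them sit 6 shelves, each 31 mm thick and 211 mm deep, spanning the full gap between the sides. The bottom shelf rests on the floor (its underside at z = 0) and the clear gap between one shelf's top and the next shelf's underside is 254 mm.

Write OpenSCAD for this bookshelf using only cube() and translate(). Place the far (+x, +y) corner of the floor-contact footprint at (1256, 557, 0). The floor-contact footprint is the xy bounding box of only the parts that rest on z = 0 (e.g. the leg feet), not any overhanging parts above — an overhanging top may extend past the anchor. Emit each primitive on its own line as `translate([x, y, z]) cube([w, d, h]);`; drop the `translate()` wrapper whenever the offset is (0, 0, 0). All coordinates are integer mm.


translate([458, 346, 0]) cube([26, 211, 1539]);
translate([1230, 346, 0]) cube([26, 211, 1539]);
translate([484, 346, 0]) cube([746, 211, 31]);
translate([484, 346, 285]) cube([746, 211, 31]);
translate([484, 346, 570]) cube([746, 211, 31]);
translate([484, 346, 855]) cube([746, 211, 31]);
translate([484, 346, 1140]) cube([746, 211, 31]);
translate([484, 346, 1425]) cube([746, 211, 31]);


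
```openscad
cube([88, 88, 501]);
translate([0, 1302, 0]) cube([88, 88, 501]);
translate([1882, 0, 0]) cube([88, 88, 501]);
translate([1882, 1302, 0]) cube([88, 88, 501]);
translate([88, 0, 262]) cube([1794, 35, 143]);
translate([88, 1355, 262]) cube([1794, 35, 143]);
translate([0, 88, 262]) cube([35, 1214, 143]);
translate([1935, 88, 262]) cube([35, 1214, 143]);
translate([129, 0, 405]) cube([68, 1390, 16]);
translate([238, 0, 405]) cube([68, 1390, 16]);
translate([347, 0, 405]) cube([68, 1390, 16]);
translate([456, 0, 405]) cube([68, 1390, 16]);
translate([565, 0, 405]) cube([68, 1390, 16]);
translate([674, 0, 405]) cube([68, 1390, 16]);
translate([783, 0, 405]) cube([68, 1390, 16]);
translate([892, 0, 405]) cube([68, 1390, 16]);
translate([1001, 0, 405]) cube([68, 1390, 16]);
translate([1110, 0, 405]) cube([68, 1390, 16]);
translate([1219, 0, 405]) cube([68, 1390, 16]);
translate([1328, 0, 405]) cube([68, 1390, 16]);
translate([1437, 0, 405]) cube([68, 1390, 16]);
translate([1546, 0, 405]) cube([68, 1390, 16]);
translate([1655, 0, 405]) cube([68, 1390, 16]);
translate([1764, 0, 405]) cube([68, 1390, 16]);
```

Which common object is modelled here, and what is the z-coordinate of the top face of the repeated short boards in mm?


A bed frame. The slat-top height is 421 mm.

Four posts, four rails, and a row of slats — a bed frame. Slats sit on the rails at z = 262 + 143 = 405; with slat thickness 16, the top is 421 mm.


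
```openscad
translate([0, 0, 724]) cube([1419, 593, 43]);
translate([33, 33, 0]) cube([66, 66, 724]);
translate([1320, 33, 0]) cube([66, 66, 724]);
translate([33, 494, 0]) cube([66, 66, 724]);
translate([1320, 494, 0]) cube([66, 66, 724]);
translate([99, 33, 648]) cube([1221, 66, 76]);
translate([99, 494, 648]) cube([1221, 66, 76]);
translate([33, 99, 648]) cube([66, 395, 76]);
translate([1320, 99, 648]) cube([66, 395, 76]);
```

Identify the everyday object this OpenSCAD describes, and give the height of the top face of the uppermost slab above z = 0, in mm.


A table. The table height is 767 mm.

A 1419×593×43 slab sits at z = 724 on four 66 mm square posts — a table. The top surface is at 724 + 43 = 767 mm.


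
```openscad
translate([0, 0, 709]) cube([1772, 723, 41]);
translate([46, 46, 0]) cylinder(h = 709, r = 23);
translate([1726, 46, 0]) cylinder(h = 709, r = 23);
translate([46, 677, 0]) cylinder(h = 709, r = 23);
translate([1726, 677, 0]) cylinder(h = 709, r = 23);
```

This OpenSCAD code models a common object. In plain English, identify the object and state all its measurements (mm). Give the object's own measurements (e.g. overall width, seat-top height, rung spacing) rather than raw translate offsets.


A table: top 1772 mm (x) × 723 mm (y), 41 mm thick, upper face at z = 750 mm, on four round legs of 46 mm diameter, each leg's bounding box inset 23 mm from the nearest pair of top edges from z = 0 to the bottom of the top.


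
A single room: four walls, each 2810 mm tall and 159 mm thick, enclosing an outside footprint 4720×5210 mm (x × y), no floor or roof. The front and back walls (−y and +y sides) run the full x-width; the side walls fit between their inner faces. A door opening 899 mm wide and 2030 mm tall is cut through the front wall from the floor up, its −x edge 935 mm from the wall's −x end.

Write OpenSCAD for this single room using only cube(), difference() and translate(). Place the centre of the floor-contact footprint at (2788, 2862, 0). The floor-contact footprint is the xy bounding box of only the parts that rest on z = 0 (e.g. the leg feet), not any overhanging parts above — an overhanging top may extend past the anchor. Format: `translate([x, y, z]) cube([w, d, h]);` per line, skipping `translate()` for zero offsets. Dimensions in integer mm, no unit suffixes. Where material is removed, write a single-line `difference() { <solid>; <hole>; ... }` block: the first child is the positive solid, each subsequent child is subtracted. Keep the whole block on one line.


difference() { translate([428, 257, 0]) cube([4720, 159, 2810]); translate([1363, 257, 0]) cube([899, 159, 2030]); }
translate([428, 5308, 0]) cube([4720, 159, 2810]);
translate([428, 416, 0]) cube([159, 4892, 2810]);
translate([4989, 416, 0]) cube([159, 4892, 2810]);


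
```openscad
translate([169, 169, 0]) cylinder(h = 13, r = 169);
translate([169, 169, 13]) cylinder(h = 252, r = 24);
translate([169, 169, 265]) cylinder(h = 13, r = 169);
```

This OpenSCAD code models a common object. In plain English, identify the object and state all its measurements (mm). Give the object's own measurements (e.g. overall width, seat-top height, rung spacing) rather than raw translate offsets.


A spool: two coaxial disc flanges of radius 169 mm and thickness 13 mm, joined by a core cylinder of radius 24 mm and height 252 mm. The lower flange rests on z = 0 and the three cylinders share a vertical axis.


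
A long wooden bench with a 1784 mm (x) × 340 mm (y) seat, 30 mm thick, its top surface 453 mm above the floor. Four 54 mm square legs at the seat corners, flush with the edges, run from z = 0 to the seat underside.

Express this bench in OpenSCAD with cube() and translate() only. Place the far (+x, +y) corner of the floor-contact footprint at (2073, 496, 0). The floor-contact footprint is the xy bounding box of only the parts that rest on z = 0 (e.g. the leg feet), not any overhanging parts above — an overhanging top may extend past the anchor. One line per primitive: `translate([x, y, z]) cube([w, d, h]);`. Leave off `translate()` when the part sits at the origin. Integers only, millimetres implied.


translate([289, 156, 423]) cube([1784, 340, 30]);
translate([289, 156, 0]) cube([54, 54, 423]);
translate([289, 442, 0]) cube([54, 54, 423]);
translate([2019, 156, 0]) cube([54, 54, 423]);
translate([2019, 442, 0]) cube([54, 54, 423]);


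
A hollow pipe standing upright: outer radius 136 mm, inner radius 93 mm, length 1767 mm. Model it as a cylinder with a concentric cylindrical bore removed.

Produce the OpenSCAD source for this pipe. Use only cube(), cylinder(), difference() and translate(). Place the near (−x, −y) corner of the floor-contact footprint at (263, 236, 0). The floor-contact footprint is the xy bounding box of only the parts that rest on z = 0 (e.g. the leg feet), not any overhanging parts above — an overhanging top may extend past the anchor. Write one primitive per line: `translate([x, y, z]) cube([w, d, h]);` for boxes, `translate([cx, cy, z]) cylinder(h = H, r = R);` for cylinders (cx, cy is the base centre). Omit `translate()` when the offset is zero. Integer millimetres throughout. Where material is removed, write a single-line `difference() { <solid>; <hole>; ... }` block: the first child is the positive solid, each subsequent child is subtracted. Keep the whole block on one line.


difference() { translate([399, 372, 0]) cylinder(h = 1767, r = 136); translate([399, 372, 0]) cylinder(h = 1767, r = 93); }


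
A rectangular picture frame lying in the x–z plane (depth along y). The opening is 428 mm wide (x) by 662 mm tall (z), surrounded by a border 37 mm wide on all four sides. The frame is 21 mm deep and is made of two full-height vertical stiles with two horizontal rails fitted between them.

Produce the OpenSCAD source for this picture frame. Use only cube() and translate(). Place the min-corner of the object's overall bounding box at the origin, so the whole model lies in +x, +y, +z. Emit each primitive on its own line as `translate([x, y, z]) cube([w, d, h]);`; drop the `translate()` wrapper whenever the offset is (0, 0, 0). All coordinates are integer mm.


cube([37, 21, 736]);
translate([465, 0, 0]) cube([37, 21, 736]);
translate([37, 0, 0]) cube([428, 21, 37]);
translate([37, 0, 699]) cube([428, 21, 37]);


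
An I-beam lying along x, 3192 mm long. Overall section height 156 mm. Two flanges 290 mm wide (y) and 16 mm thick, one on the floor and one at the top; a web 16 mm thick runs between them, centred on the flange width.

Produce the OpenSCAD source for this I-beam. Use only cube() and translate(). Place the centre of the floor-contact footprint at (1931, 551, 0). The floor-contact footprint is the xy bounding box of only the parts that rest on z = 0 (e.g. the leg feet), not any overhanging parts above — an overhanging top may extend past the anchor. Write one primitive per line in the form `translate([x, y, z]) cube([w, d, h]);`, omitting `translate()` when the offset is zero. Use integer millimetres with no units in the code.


translate([335, 406, 0]) cube([3192, 290, 16]);
translate([335, 543, 16]) cube([3192, 16, 124]);
translate([335, 406, 140]) cube([3192, 290, 16]);


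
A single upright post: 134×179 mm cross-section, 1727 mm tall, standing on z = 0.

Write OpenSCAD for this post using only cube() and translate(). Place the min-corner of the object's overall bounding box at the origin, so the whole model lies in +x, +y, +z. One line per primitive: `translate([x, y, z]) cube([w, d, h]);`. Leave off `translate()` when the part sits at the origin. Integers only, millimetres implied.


cube([134, 179, 1727]);


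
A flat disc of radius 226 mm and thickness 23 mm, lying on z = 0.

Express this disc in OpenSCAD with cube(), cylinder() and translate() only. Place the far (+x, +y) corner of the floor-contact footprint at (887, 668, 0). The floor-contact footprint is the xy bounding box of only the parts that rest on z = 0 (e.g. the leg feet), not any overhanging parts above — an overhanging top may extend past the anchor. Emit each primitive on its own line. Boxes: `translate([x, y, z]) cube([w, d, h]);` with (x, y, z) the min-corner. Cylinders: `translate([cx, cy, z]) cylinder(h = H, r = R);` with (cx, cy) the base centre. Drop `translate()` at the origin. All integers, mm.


translate([661, 442, 0]) cylinder(h = 23, r = 226);


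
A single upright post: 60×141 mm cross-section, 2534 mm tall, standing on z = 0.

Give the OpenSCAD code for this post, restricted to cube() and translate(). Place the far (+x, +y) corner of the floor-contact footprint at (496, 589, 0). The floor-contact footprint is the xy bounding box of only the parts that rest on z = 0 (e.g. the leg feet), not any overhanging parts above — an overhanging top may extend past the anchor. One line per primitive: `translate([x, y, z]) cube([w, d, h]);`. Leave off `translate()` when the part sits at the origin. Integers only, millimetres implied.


translate([436, 448, 0]) cube([60, 141, 2534]);


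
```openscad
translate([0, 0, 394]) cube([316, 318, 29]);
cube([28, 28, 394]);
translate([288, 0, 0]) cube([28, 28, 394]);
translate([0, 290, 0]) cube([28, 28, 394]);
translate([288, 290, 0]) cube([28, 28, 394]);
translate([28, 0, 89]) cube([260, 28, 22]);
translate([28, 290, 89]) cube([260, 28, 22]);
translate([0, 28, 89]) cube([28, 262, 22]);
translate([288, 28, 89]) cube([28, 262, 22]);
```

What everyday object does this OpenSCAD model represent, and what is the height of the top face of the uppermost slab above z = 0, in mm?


A stool. The seat height is 423 mm.

A 316×318×29 slab at z = 394 on four corner posts — a stool. The seat top is 394 + 29 = 423 mm.


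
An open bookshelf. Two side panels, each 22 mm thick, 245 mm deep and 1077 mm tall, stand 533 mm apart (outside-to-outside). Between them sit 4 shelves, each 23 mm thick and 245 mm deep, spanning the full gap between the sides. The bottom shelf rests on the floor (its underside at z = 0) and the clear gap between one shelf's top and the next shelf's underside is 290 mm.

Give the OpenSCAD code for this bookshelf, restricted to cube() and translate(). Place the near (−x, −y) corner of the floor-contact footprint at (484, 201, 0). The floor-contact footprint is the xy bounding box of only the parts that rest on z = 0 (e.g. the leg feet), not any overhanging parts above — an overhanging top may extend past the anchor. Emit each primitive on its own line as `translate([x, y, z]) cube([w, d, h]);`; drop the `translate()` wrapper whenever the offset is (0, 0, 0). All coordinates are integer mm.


translate([484, 201, 0]) cube([22, 245, 1077]);
translate([995, 201, 0]) cube([22, 245, 1077]);
translate([506, 201, 0]) cube([489, 245, 23]);
translate([506, 201, 313]) cube([489, 245, 23]);
translate([506, 201, 626]) cube([489, 245, 23]);
translate([506, 201, 939]) cube([489, 245, 23]);


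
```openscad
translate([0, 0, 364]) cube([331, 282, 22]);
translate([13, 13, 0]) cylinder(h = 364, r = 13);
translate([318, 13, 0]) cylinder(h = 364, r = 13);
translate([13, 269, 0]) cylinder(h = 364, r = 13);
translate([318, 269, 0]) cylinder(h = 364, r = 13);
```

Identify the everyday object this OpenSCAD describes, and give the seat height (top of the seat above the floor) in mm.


A stool. The seat height is 386 mm.

A 331×282×22 slab at z = 364 on four corner cylinders — a stool. The seat top is 364 + 22 = 386 mm.


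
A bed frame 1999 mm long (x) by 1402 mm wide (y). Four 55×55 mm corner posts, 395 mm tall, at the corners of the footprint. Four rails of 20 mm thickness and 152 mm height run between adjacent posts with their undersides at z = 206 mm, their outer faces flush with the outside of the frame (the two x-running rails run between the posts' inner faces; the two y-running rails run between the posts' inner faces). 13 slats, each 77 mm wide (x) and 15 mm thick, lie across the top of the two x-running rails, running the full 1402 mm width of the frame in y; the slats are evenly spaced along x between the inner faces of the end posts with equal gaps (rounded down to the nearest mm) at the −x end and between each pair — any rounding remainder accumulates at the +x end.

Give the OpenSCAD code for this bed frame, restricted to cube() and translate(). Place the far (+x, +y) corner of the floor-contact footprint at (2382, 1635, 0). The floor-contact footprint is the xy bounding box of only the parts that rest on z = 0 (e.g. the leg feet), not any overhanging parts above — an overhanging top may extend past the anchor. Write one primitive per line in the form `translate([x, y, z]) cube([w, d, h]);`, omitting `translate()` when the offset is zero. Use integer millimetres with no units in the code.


// slat z = rail_z + rail_h = 206 + 152 = 358
// slat gap = ⌊(1889 − 13·77) / 14⌋ = 63
translate([383, 233, 0]) cube([55, 55, 395]);
translate([383, 1580, 0]) cube([55, 55, 395]);
translate([2327, 233, 0]) cube([55, 55, 395]);
translate([2327, 1580, 0]) cube([55, 55, 395]);
translate([438, 233, 206]) cube([1889, 20, 152]);
translate([438, 1615, 206]) cube([1889, 20, 152]);
translate([383, 288, 206]) cube([20, 1292, 152]);
translate([2362, 288, 206]) cube([20, 1292, 152]);
translate([501, 233, 358]) cube([77, 1402, 15]);
translate([641, 233, 358]) cube([77, 1402, 15]);
translate([781, 233, 358]) cube([77, 1402, 15]);
translate([921, 233, 358]) cube([77, 1402, 15]);
translate([1061, 233, 358]) cube([77, 1402, 15]);
translate([1201, 233, 358]) cube([77, 1402, 15]);
translate([1341, 233, 358]) cube([77, 1402, 15]);
translate([1481, 233, 358]) cube([77, 1402, 15]);
translate([1621, 233, 358]) cube([77, 1402, 15]);
translate([1761, 233, 358]) cube([77, 1402, 15]);
translate([1901, 233, 358]) cube([77, 1402, 15]);
translate([2041, 233, 358]) cube([77, 1402, 15]);
translate([2181, 233, 358]) cube([77, 1402, 15]);


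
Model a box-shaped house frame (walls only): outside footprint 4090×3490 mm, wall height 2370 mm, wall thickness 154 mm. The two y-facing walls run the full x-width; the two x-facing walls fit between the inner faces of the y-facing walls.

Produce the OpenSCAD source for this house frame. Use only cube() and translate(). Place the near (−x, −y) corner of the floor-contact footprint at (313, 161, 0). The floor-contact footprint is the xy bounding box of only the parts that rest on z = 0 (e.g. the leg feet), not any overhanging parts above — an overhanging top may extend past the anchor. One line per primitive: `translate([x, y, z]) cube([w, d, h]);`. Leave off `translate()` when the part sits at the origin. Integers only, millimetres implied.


translate([313, 161, 0]) cube([4090, 154, 2370]);
translate([313, 3497, 0]) cube([4090, 154, 2370]);
translate([313, 315, 0]) cube([154, 3182, 2370]);
translate([4249, 315, 0]) cube([154, 3182, 2370]);


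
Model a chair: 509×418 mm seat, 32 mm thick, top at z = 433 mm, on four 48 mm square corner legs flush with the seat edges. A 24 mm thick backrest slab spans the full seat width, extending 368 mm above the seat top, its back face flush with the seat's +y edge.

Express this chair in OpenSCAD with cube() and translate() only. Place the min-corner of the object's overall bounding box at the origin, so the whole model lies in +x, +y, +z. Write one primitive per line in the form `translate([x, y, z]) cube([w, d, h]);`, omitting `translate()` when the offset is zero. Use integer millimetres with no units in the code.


translate([0, 0, 401]) cube([509, 418, 32]);
cube([48, 48, 401]);
translate([461, 0, 0]) cube([48, 48, 401]);
translate([0, 370, 0]) cube([48, 48, 401]);
translate([461, 370, 0]) cube([48, 48, 401]);
translate([0, 394, 433]) cube([509, 24, 368]);


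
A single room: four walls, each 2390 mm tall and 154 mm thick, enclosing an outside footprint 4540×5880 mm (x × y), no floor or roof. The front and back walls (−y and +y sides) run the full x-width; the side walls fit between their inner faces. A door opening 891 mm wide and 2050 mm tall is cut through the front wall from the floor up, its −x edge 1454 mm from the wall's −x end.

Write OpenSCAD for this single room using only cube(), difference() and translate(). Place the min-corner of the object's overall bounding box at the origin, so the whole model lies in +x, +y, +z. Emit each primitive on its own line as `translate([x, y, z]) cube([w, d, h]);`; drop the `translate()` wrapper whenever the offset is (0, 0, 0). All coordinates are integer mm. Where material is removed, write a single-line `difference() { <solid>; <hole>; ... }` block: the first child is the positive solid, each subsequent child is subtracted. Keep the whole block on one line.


difference() { cube([4540, 154, 2390]); translate([1454, 0, 0]) cube([891, 154, 2050]); }
translate([0, 5726, 0]) cube([4540, 154, 2390]);
translate([0, 154, 0]) cube([154, 5572, 2390]);
translate([4386, 154, 0]) cube([154, 5572, 2390]);


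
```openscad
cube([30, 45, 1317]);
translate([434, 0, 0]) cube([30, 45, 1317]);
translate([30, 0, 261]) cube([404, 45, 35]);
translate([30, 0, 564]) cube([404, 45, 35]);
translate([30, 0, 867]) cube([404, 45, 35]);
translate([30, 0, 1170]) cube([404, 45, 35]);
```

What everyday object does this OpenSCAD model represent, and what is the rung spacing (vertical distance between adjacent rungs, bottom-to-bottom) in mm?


A ladder. The rung spacing is 303 mm.

Two tall 30×45 posts with 4 short bars between them — a ladder. Adjacent rungs sit at z = 261 and z = 564, so the spacing is 564 − 261 = 303 mm.
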